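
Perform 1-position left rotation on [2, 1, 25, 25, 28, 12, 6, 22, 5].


Left rotate by 1: [1, 25, 25, 28, 12, 6, 22, 5, 2]


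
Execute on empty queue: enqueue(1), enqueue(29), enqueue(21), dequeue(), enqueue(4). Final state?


enqueue(1) -> [1]
enqueue(29) -> [1, 29]
enqueue(21) -> [1, 29, 21]
dequeue() returns 1 -> [29, 21]
enqueue(4) -> [29, 21, 4]
Final queue (front to back): [29, 21, 4]


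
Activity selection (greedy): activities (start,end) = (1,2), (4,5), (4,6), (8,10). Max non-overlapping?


Greedy: pick earliest-ending, then skip overlaps.
Selected (3 activities): [(1, 2), (4, 5), (8, 10)]


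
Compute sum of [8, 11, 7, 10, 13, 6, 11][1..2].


Prefix sums: [0, 8, 19, 26, 36, 49, 55, 66]
Sum[1..2] = prefix[3] - prefix[1] = 26 - 8 = 18


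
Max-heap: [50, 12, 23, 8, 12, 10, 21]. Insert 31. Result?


Append 31: [50, 12, 23, 8, 12, 10, 21, 31]
Bubble up: swap idx 7(31) with idx 3(8); swap idx 3(31) with idx 1(12)
Result: [50, 31, 23, 12, 12, 10, 21, 8]


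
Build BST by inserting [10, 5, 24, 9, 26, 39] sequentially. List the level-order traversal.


Root = 10; build tree by BST insertion.
Level-Order traversal: [10, 5, 24, 9, 26, 39]


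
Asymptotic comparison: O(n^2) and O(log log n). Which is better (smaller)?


double-logarithmic grows slower than quadratic
O(log log n) is asymptotically smaller; O(n^2) grows faster


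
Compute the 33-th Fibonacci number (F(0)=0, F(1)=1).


F(n)=F(n-1)+F(n-2)
...F(31)=1346269, F(32)=2178309, F(33)=3524578


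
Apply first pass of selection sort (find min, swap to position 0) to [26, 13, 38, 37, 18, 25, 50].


After one pass: [13, 26, 38, 37, 18, 25, 50]


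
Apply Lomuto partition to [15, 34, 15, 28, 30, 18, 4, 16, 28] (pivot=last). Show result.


Elements <= 28 go left of pivot.
Result: [15, 15, 28, 18, 4, 16, 28, 34, 30], pivot at index 6


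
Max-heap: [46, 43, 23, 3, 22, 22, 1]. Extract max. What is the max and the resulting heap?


Max = 46
Replace root with last, heapify down
Resulting heap: [43, 22, 23, 3, 1, 22]


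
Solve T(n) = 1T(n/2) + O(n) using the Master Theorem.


a=1, b=2, c=1. log_2(1)=0 < c=1. Case 3: O(n^c) = O(n)
Complexity: O(n)


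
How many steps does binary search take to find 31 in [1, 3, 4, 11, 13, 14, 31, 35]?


Search for 31:
[0,7] mid=3 arr[3]=11
[4,7] mid=5 arr[5]=14
[6,7] mid=6 arr[6]=31
Total: 3 comparisons


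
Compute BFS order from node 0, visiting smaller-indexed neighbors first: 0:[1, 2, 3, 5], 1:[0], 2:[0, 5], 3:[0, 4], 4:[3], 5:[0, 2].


BFS queue: start with [0]
Visit order: [0, 1, 2, 3, 5, 4]


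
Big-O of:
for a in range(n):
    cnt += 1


Per nesting level: O(n) = O(n)
Complexity: O(n)


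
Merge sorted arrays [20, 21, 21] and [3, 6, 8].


Compare heads, take smaller each step.
Merged: [3, 6, 8, 20, 21, 21]


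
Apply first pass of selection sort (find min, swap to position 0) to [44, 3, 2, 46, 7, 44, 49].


After one pass: [2, 3, 44, 46, 7, 44, 49]


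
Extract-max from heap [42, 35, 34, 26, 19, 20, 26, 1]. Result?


Max = 42
Replace root with last, heapify down
Resulting heap: [35, 26, 34, 1, 19, 20, 26]


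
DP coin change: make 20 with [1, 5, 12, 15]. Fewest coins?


dp[0]=0; dp[i]=1+min(dp[i-c] for c in coins)
...dp[15]=1, dp[16]=2, dp[17]=2, dp[18]=3, dp[19]=4, dp[20]=2
Minimum coins for 20 = 2


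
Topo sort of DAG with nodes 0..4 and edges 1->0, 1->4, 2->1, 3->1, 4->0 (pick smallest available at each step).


Kahn's algorithm, process smallest node first
Order: [2, 3, 1, 4, 0]


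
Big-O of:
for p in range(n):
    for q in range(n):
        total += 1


Per nesting level: O(n) * O(n) = O(n^2)
Complexity: O(n^2)


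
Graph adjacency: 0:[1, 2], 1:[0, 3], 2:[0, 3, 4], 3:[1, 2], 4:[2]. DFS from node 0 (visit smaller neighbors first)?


DFS stack-based: start with [0]
Visit order: [0, 1, 3, 2, 4]


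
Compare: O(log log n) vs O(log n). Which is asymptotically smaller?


double-logarithmic grows slower than logarithmic
O(log log n) is asymptotically smaller; O(log n) grows faster


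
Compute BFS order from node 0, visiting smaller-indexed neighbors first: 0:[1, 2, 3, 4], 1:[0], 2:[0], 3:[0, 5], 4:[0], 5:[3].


BFS queue: start with [0]
Visit order: [0, 1, 2, 3, 4, 5]


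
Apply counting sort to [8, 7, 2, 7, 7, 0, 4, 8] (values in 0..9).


Count array: [1, 0, 1, 0, 1, 0, 0, 3, 2, 0]
Reconstruct: [0, 2, 4, 7, 7, 7, 8, 8]


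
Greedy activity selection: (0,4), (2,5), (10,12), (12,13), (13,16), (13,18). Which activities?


Greedy: pick earliest-ending, then skip overlaps.
Selected (4 activities): [(0, 4), (10, 12), (12, 13), (13, 16)]


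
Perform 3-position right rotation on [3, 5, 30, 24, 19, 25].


Right rotate by 3: [24, 19, 25, 3, 5, 30]


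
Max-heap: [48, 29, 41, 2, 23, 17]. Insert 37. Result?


Append 37: [48, 29, 41, 2, 23, 17, 37]
Bubble up: no swaps needed
Result: [48, 29, 41, 2, 23, 17, 37]


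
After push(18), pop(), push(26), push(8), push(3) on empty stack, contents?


push(18) -> [18]
pop() returns 18 -> []
push(26) -> [26]
push(8) -> [26, 8]
push(3) -> [26, 8, 3]
Final stack (bottom to top): [26, 8, 3]


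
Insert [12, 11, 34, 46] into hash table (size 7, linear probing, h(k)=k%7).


Insertions: 12->slot 5; 11->slot 4; 34->slot 6; 46->slot 0
Table: [46, None, None, None, 11, 12, 34]


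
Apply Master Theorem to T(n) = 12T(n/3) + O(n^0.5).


a=12, b=3, c=0.5. log_3(12)=2.262 > c=0.5. Case 1: O(n^log_b(a)) = O(n^2.262)
Complexity: O(n^2.262)


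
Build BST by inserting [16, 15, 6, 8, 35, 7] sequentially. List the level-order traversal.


Root = 16; build tree by BST insertion.
Level-Order traversal: [16, 15, 35, 6, 8, 7]


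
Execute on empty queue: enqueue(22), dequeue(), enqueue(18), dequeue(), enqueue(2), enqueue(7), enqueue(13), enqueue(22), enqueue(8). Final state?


enqueue(22) -> [22]
dequeue() returns 22 -> []
enqueue(18) -> [18]
dequeue() returns 18 -> []
enqueue(2) -> [2]
enqueue(7) -> [2, 7]
enqueue(13) -> [2, 7, 13]
enqueue(22) -> [2, 7, 13, 22]
enqueue(8) -> [2, 7, 13, 22, 8]
Final queue (front to back): [2, 7, 13, 22, 8]


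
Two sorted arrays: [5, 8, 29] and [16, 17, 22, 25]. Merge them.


Compare heads, take smaller each step.
Merged: [5, 8, 16, 17, 22, 25, 29]


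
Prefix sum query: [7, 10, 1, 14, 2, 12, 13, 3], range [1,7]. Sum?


Prefix sums: [0, 7, 17, 18, 32, 34, 46, 59, 62]
Sum[1..7] = prefix[8] - prefix[1] = 62 - 7 = 55


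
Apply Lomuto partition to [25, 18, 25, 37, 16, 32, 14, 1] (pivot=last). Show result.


Elements <= 1 go left of pivot.
Result: [1, 18, 25, 37, 16, 32, 14, 25], pivot at index 0


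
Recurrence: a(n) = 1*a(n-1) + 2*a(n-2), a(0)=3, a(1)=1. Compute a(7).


Build bottom-up:
...a(5)=41, a(6)=87, a(7)=1*87+2*41=169


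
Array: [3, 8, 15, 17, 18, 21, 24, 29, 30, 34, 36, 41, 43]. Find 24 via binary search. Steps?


Search for 24:
[0,12] mid=6 arr[6]=24
Total: 1 comparisons


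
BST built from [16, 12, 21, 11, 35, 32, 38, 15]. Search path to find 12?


BST root = 16
Search for 12: compare at each node
Path: [16, 12]


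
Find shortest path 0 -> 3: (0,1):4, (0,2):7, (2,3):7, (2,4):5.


Dijkstra from 0:
Distances: {0: 0, 1: 4, 2: 7, 3: 14, 4: 12}
Shortest distance to 3 = 14, path = [0, 2, 3]


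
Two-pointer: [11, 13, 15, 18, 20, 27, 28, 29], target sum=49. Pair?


Two pointers: lo=0, hi=7
Found pair: (20, 29) summing to 49


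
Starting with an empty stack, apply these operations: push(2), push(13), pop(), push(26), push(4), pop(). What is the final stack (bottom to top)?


push(2) -> [2]
push(13) -> [2, 13]
pop() returns 13 -> [2]
push(26) -> [2, 26]
push(4) -> [2, 26, 4]
pop() returns 4 -> [2, 26]
Final stack (bottom to top): [2, 26]


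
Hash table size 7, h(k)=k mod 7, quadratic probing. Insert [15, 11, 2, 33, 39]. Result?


Insertions: 15->slot 1; 11->slot 4; 2->slot 2; 33->slot 5; 39->slot 6
Table: [None, 15, 2, None, 11, 33, 39]


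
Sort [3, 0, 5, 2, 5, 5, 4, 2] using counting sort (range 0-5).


Count array: [1, 0, 2, 1, 1, 3]
Reconstruct: [0, 2, 2, 3, 4, 5, 5, 5]


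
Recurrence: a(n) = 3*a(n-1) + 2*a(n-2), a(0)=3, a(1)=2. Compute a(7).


Build bottom-up:
...a(5)=512, a(6)=1824, a(7)=3*1824+2*512=6496


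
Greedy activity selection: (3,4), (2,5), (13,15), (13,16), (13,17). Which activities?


Greedy: pick earliest-ending, then skip overlaps.
Selected (2 activities): [(3, 4), (13, 15)]


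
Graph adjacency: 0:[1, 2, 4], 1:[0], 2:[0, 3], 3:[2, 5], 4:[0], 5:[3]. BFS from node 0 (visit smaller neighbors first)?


BFS queue: start with [0]
Visit order: [0, 1, 2, 4, 3, 5]


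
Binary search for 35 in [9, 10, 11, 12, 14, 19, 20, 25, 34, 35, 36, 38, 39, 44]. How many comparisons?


Search for 35:
[0,13] mid=6 arr[6]=20
[7,13] mid=10 arr[10]=36
[7,9] mid=8 arr[8]=34
[9,9] mid=9 arr[9]=35
Total: 4 comparisons


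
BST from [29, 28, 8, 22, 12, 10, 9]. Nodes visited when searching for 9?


BST root = 29
Search for 9: compare at each node
Path: [29, 28, 8, 22, 12, 10, 9]


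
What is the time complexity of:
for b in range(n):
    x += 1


Per nesting level: O(n) = O(n)
Complexity: O(n)


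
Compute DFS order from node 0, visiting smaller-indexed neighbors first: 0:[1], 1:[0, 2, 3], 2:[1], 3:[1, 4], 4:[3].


DFS stack-based: start with [0]
Visit order: [0, 1, 2, 3, 4]


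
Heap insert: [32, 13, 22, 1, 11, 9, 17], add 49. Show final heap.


Append 49: [32, 13, 22, 1, 11, 9, 17, 49]
Bubble up: swap idx 7(49) with idx 3(1); swap idx 3(49) with idx 1(13); swap idx 1(49) with idx 0(32)
Result: [49, 32, 22, 13, 11, 9, 17, 1]


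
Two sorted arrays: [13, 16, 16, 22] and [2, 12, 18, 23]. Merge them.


Compare heads, take smaller each step.
Merged: [2, 12, 13, 16, 16, 18, 22, 23]


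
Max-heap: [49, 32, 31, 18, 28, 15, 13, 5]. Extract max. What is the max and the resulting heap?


Max = 49
Replace root with last, heapify down
Resulting heap: [32, 28, 31, 18, 5, 15, 13]


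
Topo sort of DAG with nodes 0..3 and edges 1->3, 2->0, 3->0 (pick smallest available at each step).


Kahn's algorithm, process smallest node first
Order: [1, 2, 3, 0]


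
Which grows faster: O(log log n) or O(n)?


double-logarithmic grows slower than linear
O(log log n) is asymptotically smaller; O(n) grows faster


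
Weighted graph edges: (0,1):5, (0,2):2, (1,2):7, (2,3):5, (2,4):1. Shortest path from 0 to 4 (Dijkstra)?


Dijkstra from 0:
Distances: {0: 0, 1: 5, 2: 2, 3: 7, 4: 3}
Shortest distance to 4 = 3, path = [0, 2, 4]


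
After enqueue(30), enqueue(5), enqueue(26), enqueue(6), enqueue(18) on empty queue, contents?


enqueue(30) -> [30]
enqueue(5) -> [30, 5]
enqueue(26) -> [30, 5, 26]
enqueue(6) -> [30, 5, 26, 6]
enqueue(18) -> [30, 5, 26, 6, 18]
Final queue (front to back): [30, 5, 26, 6, 18]


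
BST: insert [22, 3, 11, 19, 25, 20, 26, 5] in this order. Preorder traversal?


Root = 22; build tree by BST insertion.
Preorder traversal: [22, 3, 11, 5, 19, 20, 25, 26]


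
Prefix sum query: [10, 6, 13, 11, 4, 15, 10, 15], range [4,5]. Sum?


Prefix sums: [0, 10, 16, 29, 40, 44, 59, 69, 84]
Sum[4..5] = prefix[6] - prefix[4] = 59 - 40 = 19


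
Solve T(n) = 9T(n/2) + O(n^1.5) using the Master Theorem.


a=9, b=2, c=1.5. log_2(9)=3.170 > c=1.5. Case 1: O(n^log_b(a)) = O(n^3.170)
Complexity: O(n^3.170)


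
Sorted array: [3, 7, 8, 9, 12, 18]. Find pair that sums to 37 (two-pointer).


Two pointers: lo=0, hi=5
No pair sums to 37


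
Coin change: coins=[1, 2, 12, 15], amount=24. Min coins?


dp[0]=0; dp[i]=1+min(dp[i-c] for c in coins)
...dp[19]=3, dp[20]=4, dp[21]=4, dp[22]=5, dp[23]=5, dp[24]=2
Minimum coins for 24 = 2


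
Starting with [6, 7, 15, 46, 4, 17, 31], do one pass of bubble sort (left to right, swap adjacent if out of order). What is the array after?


After one pass: [6, 7, 15, 4, 17, 31, 46]


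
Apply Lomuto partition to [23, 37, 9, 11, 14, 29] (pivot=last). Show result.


Elements <= 29 go left of pivot.
Result: [23, 9, 11, 14, 29, 37], pivot at index 4


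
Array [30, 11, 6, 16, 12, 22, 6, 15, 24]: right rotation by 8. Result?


Right rotate by 8: [11, 6, 16, 12, 22, 6, 15, 24, 30]


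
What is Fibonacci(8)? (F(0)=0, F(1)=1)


F(n)=F(n-1)+F(n-2)
...F(6)=8, F(7)=13, F(8)=21


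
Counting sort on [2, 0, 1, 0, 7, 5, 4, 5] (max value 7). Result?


Count array: [2, 1, 1, 0, 1, 2, 0, 1]
Reconstruct: [0, 0, 1, 2, 4, 5, 5, 7]


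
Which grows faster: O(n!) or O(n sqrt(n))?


n^1.5 grows slower than factorial
O(n sqrt(n)) is asymptotically smaller; O(n!) grows faster


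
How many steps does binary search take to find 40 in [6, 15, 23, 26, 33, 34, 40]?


Search for 40:
[0,6] mid=3 arr[3]=26
[4,6] mid=5 arr[5]=34
[6,6] mid=6 arr[6]=40
Total: 3 comparisons


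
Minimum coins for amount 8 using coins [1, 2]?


dp[0]=0; dp[i]=1+min(dp[i-c] for c in coins)
...dp[3]=2, dp[4]=2, dp[5]=3, dp[6]=3, dp[7]=4, dp[8]=4
Minimum coins for 8 = 4


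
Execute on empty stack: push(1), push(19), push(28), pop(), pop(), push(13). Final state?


push(1) -> [1]
push(19) -> [1, 19]
push(28) -> [1, 19, 28]
pop() returns 28 -> [1, 19]
pop() returns 19 -> [1]
push(13) -> [1, 13]
Final stack (bottom to top): [1, 13]


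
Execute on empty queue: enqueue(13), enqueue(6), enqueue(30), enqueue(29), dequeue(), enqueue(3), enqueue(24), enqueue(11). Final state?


enqueue(13) -> [13]
enqueue(6) -> [13, 6]
enqueue(30) -> [13, 6, 30]
enqueue(29) -> [13, 6, 30, 29]
dequeue() returns 13 -> [6, 30, 29]
enqueue(3) -> [6, 30, 29, 3]
enqueue(24) -> [6, 30, 29, 3, 24]
enqueue(11) -> [6, 30, 29, 3, 24, 11]
Final queue (front to back): [6, 30, 29, 3, 24, 11]


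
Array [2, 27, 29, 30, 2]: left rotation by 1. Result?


Left rotate by 1: [27, 29, 30, 2, 2]


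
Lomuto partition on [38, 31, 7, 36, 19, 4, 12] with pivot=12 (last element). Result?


Elements <= 12 go left of pivot.
Result: [7, 4, 12, 36, 19, 31, 38], pivot at index 2


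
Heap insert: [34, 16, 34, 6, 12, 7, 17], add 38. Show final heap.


Append 38: [34, 16, 34, 6, 12, 7, 17, 38]
Bubble up: swap idx 7(38) with idx 3(6); swap idx 3(38) with idx 1(16); swap idx 1(38) with idx 0(34)
Result: [38, 34, 34, 16, 12, 7, 17, 6]


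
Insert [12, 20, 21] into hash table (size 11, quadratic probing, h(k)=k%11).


Insertions: 12->slot 1; 20->slot 9; 21->slot 10
Table: [None, 12, None, None, None, None, None, None, None, 20, 21]


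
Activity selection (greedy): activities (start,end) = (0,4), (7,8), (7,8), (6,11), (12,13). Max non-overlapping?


Greedy: pick earliest-ending, then skip overlaps.
Selected (3 activities): [(0, 4), (7, 8), (12, 13)]


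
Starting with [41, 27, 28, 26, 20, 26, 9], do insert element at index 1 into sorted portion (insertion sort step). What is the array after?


After one pass: [27, 41, 28, 26, 20, 26, 9]


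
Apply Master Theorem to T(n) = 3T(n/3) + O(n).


a=3, b=3, c=1. log_3(3)=1 = c=1. Case 2: O(n^c log n) = O(n log n)
Complexity: O(n log n)


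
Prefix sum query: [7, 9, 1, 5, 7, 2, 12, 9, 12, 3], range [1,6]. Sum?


Prefix sums: [0, 7, 16, 17, 22, 29, 31, 43, 52, 64, 67]
Sum[1..6] = prefix[7] - prefix[1] = 43 - 7 = 36


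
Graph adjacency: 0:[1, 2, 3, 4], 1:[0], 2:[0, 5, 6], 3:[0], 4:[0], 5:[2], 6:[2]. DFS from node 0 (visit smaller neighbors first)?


DFS stack-based: start with [0]
Visit order: [0, 1, 2, 5, 6, 3, 4]


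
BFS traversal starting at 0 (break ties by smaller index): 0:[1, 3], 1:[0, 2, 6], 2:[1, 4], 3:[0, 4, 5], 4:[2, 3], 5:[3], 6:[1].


BFS queue: start with [0]
Visit order: [0, 1, 3, 2, 6, 4, 5]


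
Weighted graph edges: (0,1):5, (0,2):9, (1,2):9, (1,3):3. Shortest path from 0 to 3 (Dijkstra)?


Dijkstra from 0:
Distances: {0: 0, 1: 5, 2: 9, 3: 8}
Shortest distance to 3 = 8, path = [0, 1, 3]


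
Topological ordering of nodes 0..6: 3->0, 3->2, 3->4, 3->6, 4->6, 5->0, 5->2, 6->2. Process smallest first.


Kahn's algorithm, process smallest node first
Order: [1, 3, 4, 5, 0, 6, 2]


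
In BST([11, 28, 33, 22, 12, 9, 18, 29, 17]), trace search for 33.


BST root = 11
Search for 33: compare at each node
Path: [11, 28, 33]


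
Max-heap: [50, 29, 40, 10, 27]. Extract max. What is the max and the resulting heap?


Max = 50
Replace root with last, heapify down
Resulting heap: [40, 29, 27, 10]


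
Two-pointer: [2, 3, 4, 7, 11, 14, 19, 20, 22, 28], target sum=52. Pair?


Two pointers: lo=0, hi=9
No pair sums to 52


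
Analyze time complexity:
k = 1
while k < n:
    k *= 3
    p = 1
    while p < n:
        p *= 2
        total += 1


Per nesting level: O(log n) * O(log n) = O((log n)^2)
Complexity: O((log n)^2)


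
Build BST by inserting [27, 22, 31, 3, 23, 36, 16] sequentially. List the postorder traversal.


Root = 27; build tree by BST insertion.
Postorder traversal: [16, 3, 23, 22, 36, 31, 27]


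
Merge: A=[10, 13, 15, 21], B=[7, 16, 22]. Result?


Compare heads, take smaller each step.
Merged: [7, 10, 13, 15, 16, 21, 22]


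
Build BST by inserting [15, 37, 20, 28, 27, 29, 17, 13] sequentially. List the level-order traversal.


Root = 15; build tree by BST insertion.
Level-Order traversal: [15, 13, 37, 20, 17, 28, 27, 29]


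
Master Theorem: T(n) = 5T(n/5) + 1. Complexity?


a=5, b=5, c=0. log_5(5)=1 > c=0. Case 1: O(n^log_b(a)) = O(n)
Complexity: O(n)


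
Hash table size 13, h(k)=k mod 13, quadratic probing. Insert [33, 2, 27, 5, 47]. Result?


Insertions: 33->slot 7; 2->slot 2; 27->slot 1; 5->slot 5; 47->slot 8
Table: [None, 27, 2, None, None, 5, None, 33, 47, None, None, None, None]


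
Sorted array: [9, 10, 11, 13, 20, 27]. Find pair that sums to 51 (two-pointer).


Two pointers: lo=0, hi=5
No pair sums to 51


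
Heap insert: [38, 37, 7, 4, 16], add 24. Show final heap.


Append 24: [38, 37, 7, 4, 16, 24]
Bubble up: swap idx 5(24) with idx 2(7)
Result: [38, 37, 24, 4, 16, 7]


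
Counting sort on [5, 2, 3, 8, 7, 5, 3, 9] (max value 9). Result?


Count array: [0, 0, 1, 2, 0, 2, 0, 1, 1, 1]
Reconstruct: [2, 3, 3, 5, 5, 7, 8, 9]


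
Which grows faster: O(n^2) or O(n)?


linear grows slower than quadratic
O(n) is asymptotically smaller; O(n^2) grows faster


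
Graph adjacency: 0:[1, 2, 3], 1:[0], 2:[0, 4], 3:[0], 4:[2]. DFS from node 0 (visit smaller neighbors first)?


DFS stack-based: start with [0]
Visit order: [0, 1, 2, 4, 3]


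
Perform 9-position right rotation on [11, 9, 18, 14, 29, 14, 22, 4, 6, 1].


Right rotate by 9: [9, 18, 14, 29, 14, 22, 4, 6, 1, 11]


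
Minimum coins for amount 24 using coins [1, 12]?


dp[0]=0; dp[i]=1+min(dp[i-c] for c in coins)
...dp[19]=8, dp[20]=9, dp[21]=10, dp[22]=11, dp[23]=12, dp[24]=2
Minimum coins for 24 = 2


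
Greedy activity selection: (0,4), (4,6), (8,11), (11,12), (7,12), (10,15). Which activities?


Greedy: pick earliest-ending, then skip overlaps.
Selected (4 activities): [(0, 4), (4, 6), (8, 11), (11, 12)]


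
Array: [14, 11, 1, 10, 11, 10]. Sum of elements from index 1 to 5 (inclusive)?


Prefix sums: [0, 14, 25, 26, 36, 47, 57]
Sum[1..5] = prefix[6] - prefix[1] = 57 - 14 = 43


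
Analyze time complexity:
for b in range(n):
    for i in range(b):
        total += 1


Per nesting level: O(n) * O(n) [triangular over b] = O(n^2)
Complexity: O(n^2)


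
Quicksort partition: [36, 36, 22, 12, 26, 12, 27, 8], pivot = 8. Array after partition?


Elements <= 8 go left of pivot.
Result: [8, 36, 22, 12, 26, 12, 27, 36], pivot at index 0


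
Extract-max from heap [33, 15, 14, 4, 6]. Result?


Max = 33
Replace root with last, heapify down
Resulting heap: [15, 6, 14, 4]


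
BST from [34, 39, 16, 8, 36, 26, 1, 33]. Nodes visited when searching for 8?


BST root = 34
Search for 8: compare at each node
Path: [34, 16, 8]


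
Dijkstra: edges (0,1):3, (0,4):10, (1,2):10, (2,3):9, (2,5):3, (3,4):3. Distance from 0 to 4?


Dijkstra from 0:
Distances: {0: 0, 1: 3, 2: 13, 3: 13, 4: 10, 5: 16}
Shortest distance to 4 = 10, path = [0, 4]


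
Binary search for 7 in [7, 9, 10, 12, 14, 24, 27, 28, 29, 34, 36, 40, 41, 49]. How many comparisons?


Search for 7:
[0,13] mid=6 arr[6]=27
[0,5] mid=2 arr[2]=10
[0,1] mid=0 arr[0]=7
Total: 3 comparisons


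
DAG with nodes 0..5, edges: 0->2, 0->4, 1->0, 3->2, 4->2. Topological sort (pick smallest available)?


Kahn's algorithm, process smallest node first
Order: [1, 0, 3, 4, 2, 5]


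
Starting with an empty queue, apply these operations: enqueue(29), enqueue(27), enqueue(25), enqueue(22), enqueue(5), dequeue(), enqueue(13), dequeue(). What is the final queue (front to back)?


enqueue(29) -> [29]
enqueue(27) -> [29, 27]
enqueue(25) -> [29, 27, 25]
enqueue(22) -> [29, 27, 25, 22]
enqueue(5) -> [29, 27, 25, 22, 5]
dequeue() returns 29 -> [27, 25, 22, 5]
enqueue(13) -> [27, 25, 22, 5, 13]
dequeue() returns 27 -> [25, 22, 5, 13]
Final queue (front to back): [25, 22, 5, 13]


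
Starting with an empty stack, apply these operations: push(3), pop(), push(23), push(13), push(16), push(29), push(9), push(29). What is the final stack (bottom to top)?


push(3) -> [3]
pop() returns 3 -> []
push(23) -> [23]
push(13) -> [23, 13]
push(16) -> [23, 13, 16]
push(29) -> [23, 13, 16, 29]
push(9) -> [23, 13, 16, 29, 9]
push(29) -> [23, 13, 16, 29, 9, 29]
Final stack (bottom to top): [23, 13, 16, 29, 9, 29]


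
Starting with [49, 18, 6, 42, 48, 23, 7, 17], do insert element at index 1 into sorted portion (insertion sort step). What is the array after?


After one pass: [18, 49, 6, 42, 48, 23, 7, 17]


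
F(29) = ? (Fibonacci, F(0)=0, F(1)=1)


F(n)=F(n-1)+F(n-2)
...F(27)=196418, F(28)=317811, F(29)=514229


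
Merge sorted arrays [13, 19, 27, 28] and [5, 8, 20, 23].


Compare heads, take smaller each step.
Merged: [5, 8, 13, 19, 20, 23, 27, 28]


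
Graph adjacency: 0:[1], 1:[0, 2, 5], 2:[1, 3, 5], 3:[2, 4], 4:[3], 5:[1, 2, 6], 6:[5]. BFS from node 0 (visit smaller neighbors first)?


BFS queue: start with [0]
Visit order: [0, 1, 2, 5, 3, 6, 4]


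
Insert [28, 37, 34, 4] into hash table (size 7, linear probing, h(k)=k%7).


Insertions: 28->slot 0; 37->slot 2; 34->slot 6; 4->slot 4
Table: [28, None, 37, None, 4, None, 34]


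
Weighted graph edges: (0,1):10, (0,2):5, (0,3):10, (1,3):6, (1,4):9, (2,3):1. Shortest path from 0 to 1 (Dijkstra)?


Dijkstra from 0:
Distances: {0: 0, 1: 10, 2: 5, 3: 6, 4: 19}
Shortest distance to 1 = 10, path = [0, 1]


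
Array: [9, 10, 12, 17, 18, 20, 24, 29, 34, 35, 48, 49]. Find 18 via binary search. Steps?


Search for 18:
[0,11] mid=5 arr[5]=20
[0,4] mid=2 arr[2]=12
[3,4] mid=3 arr[3]=17
[4,4] mid=4 arr[4]=18
Total: 4 comparisons


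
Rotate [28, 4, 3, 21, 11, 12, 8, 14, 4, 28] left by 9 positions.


Left rotate by 9: [28, 28, 4, 3, 21, 11, 12, 8, 14, 4]


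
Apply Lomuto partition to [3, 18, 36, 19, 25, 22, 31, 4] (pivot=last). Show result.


Elements <= 4 go left of pivot.
Result: [3, 4, 36, 19, 25, 22, 31, 18], pivot at index 1


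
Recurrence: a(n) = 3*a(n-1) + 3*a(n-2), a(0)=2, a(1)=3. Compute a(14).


Build bottom-up:
...a(12)=8819442, a(13)=33437043, a(14)=3*33437043+3*8819442=126769455


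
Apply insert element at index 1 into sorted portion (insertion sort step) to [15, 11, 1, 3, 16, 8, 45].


After one pass: [11, 15, 1, 3, 16, 8, 45]


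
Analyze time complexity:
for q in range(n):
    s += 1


Per nesting level: O(n) = O(n)
Complexity: O(n)


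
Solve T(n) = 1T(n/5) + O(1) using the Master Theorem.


a=1, b=5, c=0. log_5(1)=0 = c=0. Case 2: O(n^c log n) = O(log n)
Complexity: O(log n)


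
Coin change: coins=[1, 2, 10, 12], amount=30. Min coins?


dp[0]=0; dp[i]=1+min(dp[i-c] for c in coins)
...dp[25]=3, dp[26]=3, dp[27]=4, dp[28]=4, dp[29]=5, dp[30]=3
Minimum coins for 30 = 3


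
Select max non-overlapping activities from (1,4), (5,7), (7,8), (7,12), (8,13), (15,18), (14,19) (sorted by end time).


Greedy: pick earliest-ending, then skip overlaps.
Selected (5 activities): [(1, 4), (5, 7), (7, 8), (8, 13), (15, 18)]


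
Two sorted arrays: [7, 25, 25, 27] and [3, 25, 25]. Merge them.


Compare heads, take smaller each step.
Merged: [3, 7, 25, 25, 25, 25, 27]


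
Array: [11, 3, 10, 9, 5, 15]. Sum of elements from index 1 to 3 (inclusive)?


Prefix sums: [0, 11, 14, 24, 33, 38, 53]
Sum[1..3] = prefix[4] - prefix[1] = 33 - 11 = 22


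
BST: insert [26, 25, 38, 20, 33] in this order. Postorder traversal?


Root = 26; build tree by BST insertion.
Postorder traversal: [20, 25, 33, 38, 26]


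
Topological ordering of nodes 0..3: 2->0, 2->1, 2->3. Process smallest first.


Kahn's algorithm, process smallest node first
Order: [2, 0, 1, 3]


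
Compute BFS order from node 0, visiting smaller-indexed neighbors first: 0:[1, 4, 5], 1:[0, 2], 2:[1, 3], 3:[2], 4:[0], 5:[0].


BFS queue: start with [0]
Visit order: [0, 1, 4, 5, 2, 3]


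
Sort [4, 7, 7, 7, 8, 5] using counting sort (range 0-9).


Count array: [0, 0, 0, 0, 1, 1, 0, 3, 1, 0]
Reconstruct: [4, 5, 7, 7, 7, 8]


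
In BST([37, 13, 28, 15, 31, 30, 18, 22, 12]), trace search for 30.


BST root = 37
Search for 30: compare at each node
Path: [37, 13, 28, 31, 30]


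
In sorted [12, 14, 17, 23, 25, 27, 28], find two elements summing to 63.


Two pointers: lo=0, hi=6
No pair sums to 63


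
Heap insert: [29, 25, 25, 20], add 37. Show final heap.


Append 37: [29, 25, 25, 20, 37]
Bubble up: swap idx 4(37) with idx 1(25); swap idx 1(37) with idx 0(29)
Result: [37, 29, 25, 20, 25]


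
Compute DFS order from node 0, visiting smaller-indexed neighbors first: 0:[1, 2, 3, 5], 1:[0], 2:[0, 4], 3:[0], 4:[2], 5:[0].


DFS stack-based: start with [0]
Visit order: [0, 1, 2, 4, 3, 5]


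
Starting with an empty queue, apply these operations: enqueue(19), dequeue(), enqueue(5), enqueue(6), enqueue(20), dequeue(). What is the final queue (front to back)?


enqueue(19) -> [19]
dequeue() returns 19 -> []
enqueue(5) -> [5]
enqueue(6) -> [5, 6]
enqueue(20) -> [5, 6, 20]
dequeue() returns 5 -> [6, 20]
Final queue (front to back): [6, 20]


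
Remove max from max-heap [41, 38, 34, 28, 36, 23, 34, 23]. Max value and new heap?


Max = 41
Replace root with last, heapify down
Resulting heap: [38, 36, 34, 28, 23, 23, 34]


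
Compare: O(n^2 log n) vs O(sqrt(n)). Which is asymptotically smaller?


sublinear grows slower than n^2 log n
O(sqrt(n)) is asymptotically smaller; O(n^2 log n) grows faster


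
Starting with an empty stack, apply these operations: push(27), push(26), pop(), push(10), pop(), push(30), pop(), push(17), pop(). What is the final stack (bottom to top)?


push(27) -> [27]
push(26) -> [27, 26]
pop() returns 26 -> [27]
push(10) -> [27, 10]
pop() returns 10 -> [27]
push(30) -> [27, 30]
pop() returns 30 -> [27]
push(17) -> [27, 17]
pop() returns 17 -> [27]
Final stack (bottom to top): [27]


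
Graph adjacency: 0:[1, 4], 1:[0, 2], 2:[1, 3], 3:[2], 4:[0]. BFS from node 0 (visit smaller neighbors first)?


BFS queue: start with [0]
Visit order: [0, 1, 4, 2, 3]


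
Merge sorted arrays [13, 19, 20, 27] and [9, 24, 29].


Compare heads, take smaller each step.
Merged: [9, 13, 19, 20, 24, 27, 29]


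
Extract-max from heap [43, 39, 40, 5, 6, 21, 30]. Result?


Max = 43
Replace root with last, heapify down
Resulting heap: [40, 39, 30, 5, 6, 21]


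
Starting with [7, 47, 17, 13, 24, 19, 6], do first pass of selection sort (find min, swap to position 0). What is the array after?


After one pass: [6, 47, 17, 13, 24, 19, 7]


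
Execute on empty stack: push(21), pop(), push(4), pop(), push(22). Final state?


push(21) -> [21]
pop() returns 21 -> []
push(4) -> [4]
pop() returns 4 -> []
push(22) -> [22]
Final stack (bottom to top): [22]


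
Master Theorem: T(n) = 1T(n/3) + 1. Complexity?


a=1, b=3, c=0. log_3(1)=0 = c=0. Case 2: O(n^c log n) = O(log n)
Complexity: O(log n)


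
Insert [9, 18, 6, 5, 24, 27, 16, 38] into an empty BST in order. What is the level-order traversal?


Root = 9; build tree by BST insertion.
Level-Order traversal: [9, 6, 18, 5, 16, 24, 27, 38]


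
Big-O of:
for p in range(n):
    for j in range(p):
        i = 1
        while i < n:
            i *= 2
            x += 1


Per nesting level: O(n) * O(n) [triangular over p] * O(log n) = O(n^2 log n)
Complexity: O(n^2 log n)


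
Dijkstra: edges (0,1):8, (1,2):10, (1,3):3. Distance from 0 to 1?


Dijkstra from 0:
Distances: {0: 0, 1: 8, 2: 18, 3: 11}
Shortest distance to 1 = 8, path = [0, 1]


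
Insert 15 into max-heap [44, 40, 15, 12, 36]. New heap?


Append 15: [44, 40, 15, 12, 36, 15]
Bubble up: no swaps needed
Result: [44, 40, 15, 12, 36, 15]


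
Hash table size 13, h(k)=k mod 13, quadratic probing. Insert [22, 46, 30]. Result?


Insertions: 22->slot 9; 46->slot 7; 30->slot 4
Table: [None, None, None, None, 30, None, None, 46, None, 22, None, None, None]


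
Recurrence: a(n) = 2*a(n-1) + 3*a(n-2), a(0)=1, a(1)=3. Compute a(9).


Build bottom-up:
...a(7)=2187, a(8)=6561, a(9)=2*6561+3*2187=19683


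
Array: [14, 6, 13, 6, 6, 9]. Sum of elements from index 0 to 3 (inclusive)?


Prefix sums: [0, 14, 20, 33, 39, 45, 54]
Sum[0..3] = prefix[4] - prefix[0] = 39 - 0 = 39


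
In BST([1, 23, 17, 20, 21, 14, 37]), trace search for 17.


BST root = 1
Search for 17: compare at each node
Path: [1, 23, 17]


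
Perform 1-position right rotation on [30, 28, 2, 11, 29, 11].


Right rotate by 1: [11, 30, 28, 2, 11, 29]


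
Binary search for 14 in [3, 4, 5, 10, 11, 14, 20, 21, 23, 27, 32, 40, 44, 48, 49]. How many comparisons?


Search for 14:
[0,14] mid=7 arr[7]=21
[0,6] mid=3 arr[3]=10
[4,6] mid=5 arr[5]=14
Total: 3 comparisons


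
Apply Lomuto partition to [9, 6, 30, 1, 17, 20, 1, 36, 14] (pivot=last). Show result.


Elements <= 14 go left of pivot.
Result: [9, 6, 1, 1, 14, 20, 30, 36, 17], pivot at index 4


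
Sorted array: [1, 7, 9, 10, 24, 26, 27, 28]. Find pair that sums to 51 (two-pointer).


Two pointers: lo=0, hi=7
Found pair: (24, 27) summing to 51


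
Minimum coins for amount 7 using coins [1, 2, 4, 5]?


dp[0]=0; dp[i]=1+min(dp[i-c] for c in coins)
...dp[2]=1, dp[3]=2, dp[4]=1, dp[5]=1, dp[6]=2, dp[7]=2
Minimum coins for 7 = 2


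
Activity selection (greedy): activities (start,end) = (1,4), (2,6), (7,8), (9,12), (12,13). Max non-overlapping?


Greedy: pick earliest-ending, then skip overlaps.
Selected (4 activities): [(1, 4), (7, 8), (9, 12), (12, 13)]


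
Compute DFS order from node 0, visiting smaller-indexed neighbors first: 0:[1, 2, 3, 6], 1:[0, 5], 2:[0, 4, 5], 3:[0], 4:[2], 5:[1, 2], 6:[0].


DFS stack-based: start with [0]
Visit order: [0, 1, 5, 2, 4, 3, 6]


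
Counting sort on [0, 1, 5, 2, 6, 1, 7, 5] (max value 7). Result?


Count array: [1, 2, 1, 0, 0, 2, 1, 1]
Reconstruct: [0, 1, 1, 2, 5, 5, 6, 7]


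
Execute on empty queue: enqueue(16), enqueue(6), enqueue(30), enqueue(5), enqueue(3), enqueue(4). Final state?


enqueue(16) -> [16]
enqueue(6) -> [16, 6]
enqueue(30) -> [16, 6, 30]
enqueue(5) -> [16, 6, 30, 5]
enqueue(3) -> [16, 6, 30, 5, 3]
enqueue(4) -> [16, 6, 30, 5, 3, 4]
Final queue (front to back): [16, 6, 30, 5, 3, 4]


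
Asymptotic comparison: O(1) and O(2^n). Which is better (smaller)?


constant grows slower than exponential
O(1) is asymptotically smaller; O(2^n) grows faster


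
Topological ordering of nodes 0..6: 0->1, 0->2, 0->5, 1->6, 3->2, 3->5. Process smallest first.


Kahn's algorithm, process smallest node first
Order: [0, 1, 3, 2, 4, 5, 6]


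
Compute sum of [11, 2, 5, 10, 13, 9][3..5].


Prefix sums: [0, 11, 13, 18, 28, 41, 50]
Sum[3..5] = prefix[6] - prefix[3] = 50 - 18 = 32


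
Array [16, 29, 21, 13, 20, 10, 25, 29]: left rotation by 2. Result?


Left rotate by 2: [21, 13, 20, 10, 25, 29, 16, 29]


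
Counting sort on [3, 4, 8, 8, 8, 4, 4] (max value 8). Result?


Count array: [0, 0, 0, 1, 3, 0, 0, 0, 3]
Reconstruct: [3, 4, 4, 4, 8, 8, 8]


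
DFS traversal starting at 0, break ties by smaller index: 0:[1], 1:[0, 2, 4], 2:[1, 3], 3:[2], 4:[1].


DFS stack-based: start with [0]
Visit order: [0, 1, 2, 3, 4]


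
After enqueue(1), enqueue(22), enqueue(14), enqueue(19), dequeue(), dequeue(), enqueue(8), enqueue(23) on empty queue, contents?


enqueue(1) -> [1]
enqueue(22) -> [1, 22]
enqueue(14) -> [1, 22, 14]
enqueue(19) -> [1, 22, 14, 19]
dequeue() returns 1 -> [22, 14, 19]
dequeue() returns 22 -> [14, 19]
enqueue(8) -> [14, 19, 8]
enqueue(23) -> [14, 19, 8, 23]
Final queue (front to back): [14, 19, 8, 23]


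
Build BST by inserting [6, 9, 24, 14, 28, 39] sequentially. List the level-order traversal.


Root = 6; build tree by BST insertion.
Level-Order traversal: [6, 9, 24, 14, 28, 39]


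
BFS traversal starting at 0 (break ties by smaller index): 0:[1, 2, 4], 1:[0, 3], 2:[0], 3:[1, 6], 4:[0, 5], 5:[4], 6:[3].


BFS queue: start with [0]
Visit order: [0, 1, 2, 4, 3, 5, 6]


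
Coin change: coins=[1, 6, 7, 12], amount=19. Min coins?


dp[0]=0; dp[i]=1+min(dp[i-c] for c in coins)
...dp[14]=2, dp[15]=3, dp[16]=4, dp[17]=5, dp[18]=2, dp[19]=2
Minimum coins for 19 = 2


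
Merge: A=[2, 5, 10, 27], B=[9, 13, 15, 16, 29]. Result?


Compare heads, take smaller each step.
Merged: [2, 5, 9, 10, 13, 15, 16, 27, 29]


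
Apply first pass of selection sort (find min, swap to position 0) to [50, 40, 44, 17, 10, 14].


After one pass: [10, 40, 44, 17, 50, 14]


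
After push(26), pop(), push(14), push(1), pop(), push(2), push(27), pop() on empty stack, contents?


push(26) -> [26]
pop() returns 26 -> []
push(14) -> [14]
push(1) -> [14, 1]
pop() returns 1 -> [14]
push(2) -> [14, 2]
push(27) -> [14, 2, 27]
pop() returns 27 -> [14, 2]
Final stack (bottom to top): [14, 2]


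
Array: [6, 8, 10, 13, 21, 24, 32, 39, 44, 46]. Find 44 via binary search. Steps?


Search for 44:
[0,9] mid=4 arr[4]=21
[5,9] mid=7 arr[7]=39
[8,9] mid=8 arr[8]=44
Total: 3 comparisons


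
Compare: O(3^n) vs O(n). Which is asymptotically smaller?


linear grows slower than exponential (base 3)
O(n) is asymptotically smaller; O(3^n) grows faster


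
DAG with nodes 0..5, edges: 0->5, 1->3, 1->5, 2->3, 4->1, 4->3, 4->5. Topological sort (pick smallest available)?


Kahn's algorithm, process smallest node first
Order: [0, 2, 4, 1, 3, 5]


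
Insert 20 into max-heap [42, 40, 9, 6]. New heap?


Append 20: [42, 40, 9, 6, 20]
Bubble up: no swaps needed
Result: [42, 40, 9, 6, 20]


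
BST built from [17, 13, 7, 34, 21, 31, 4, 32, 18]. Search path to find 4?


BST root = 17
Search for 4: compare at each node
Path: [17, 13, 7, 4]


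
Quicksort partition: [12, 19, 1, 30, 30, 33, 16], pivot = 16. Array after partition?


Elements <= 16 go left of pivot.
Result: [12, 1, 16, 30, 30, 33, 19], pivot at index 2


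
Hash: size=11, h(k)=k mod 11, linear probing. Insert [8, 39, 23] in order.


Insertions: 8->slot 8; 39->slot 6; 23->slot 1
Table: [None, 23, None, None, None, None, 39, None, 8, None, None]


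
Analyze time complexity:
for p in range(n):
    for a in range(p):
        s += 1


Per nesting level: O(n) * O(n) [triangular over p] = O(n^2)
Complexity: O(n^2)


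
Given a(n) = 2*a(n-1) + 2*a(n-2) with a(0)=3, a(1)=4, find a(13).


Build bottom-up:
...a(11)=113216, a(12)=309312, a(13)=2*309312+2*113216=845056


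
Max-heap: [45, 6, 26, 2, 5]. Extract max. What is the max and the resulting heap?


Max = 45
Replace root with last, heapify down
Resulting heap: [26, 6, 5, 2]


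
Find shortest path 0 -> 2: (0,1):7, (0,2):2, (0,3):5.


Dijkstra from 0:
Distances: {0: 0, 1: 7, 2: 2, 3: 5}
Shortest distance to 2 = 2, path = [0, 2]


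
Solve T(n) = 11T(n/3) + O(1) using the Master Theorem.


a=11, b=3, c=0. log_3(11)=2.183 > c=0. Case 1: O(n^log_b(a)) = O(n^2.183)
Complexity: O(n^2.183)


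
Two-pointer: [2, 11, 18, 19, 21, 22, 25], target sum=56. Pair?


Two pointers: lo=0, hi=6
No pair sums to 56


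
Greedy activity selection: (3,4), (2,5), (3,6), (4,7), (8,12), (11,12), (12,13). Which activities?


Greedy: pick earliest-ending, then skip overlaps.
Selected (4 activities): [(3, 4), (4, 7), (8, 12), (12, 13)]


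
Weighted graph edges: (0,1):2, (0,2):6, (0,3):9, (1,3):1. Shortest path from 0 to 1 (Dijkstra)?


Dijkstra from 0:
Distances: {0: 0, 1: 2, 2: 6, 3: 3}
Shortest distance to 1 = 2, path = [0, 1]


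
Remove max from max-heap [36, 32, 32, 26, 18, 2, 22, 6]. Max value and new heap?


Max = 36
Replace root with last, heapify down
Resulting heap: [32, 26, 32, 6, 18, 2, 22]


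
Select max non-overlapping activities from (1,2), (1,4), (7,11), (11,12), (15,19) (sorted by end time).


Greedy: pick earliest-ending, then skip overlaps.
Selected (4 activities): [(1, 2), (7, 11), (11, 12), (15, 19)]


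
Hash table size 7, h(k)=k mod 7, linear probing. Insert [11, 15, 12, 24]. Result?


Insertions: 11->slot 4; 15->slot 1; 12->slot 5; 24->slot 3
Table: [None, 15, None, 24, 11, 12, None]


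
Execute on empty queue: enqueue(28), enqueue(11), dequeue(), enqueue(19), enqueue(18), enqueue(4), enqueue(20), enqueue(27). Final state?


enqueue(28) -> [28]
enqueue(11) -> [28, 11]
dequeue() returns 28 -> [11]
enqueue(19) -> [11, 19]
enqueue(18) -> [11, 19, 18]
enqueue(4) -> [11, 19, 18, 4]
enqueue(20) -> [11, 19, 18, 4, 20]
enqueue(27) -> [11, 19, 18, 4, 20, 27]
Final queue (front to back): [11, 19, 18, 4, 20, 27]


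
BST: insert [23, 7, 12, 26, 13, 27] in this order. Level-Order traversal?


Root = 23; build tree by BST insertion.
Level-Order traversal: [23, 7, 26, 12, 27, 13]


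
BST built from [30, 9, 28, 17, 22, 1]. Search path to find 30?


BST root = 30
Search for 30: compare at each node
Path: [30]


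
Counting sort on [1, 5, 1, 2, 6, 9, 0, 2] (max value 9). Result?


Count array: [1, 2, 2, 0, 0, 1, 1, 0, 0, 1]
Reconstruct: [0, 1, 1, 2, 2, 5, 6, 9]


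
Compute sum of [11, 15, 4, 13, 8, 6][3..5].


Prefix sums: [0, 11, 26, 30, 43, 51, 57]
Sum[3..5] = prefix[6] - prefix[3] = 57 - 30 = 27


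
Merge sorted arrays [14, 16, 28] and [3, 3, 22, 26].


Compare heads, take smaller each step.
Merged: [3, 3, 14, 16, 22, 26, 28]


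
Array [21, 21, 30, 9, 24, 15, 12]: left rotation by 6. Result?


Left rotate by 6: [12, 21, 21, 30, 9, 24, 15]


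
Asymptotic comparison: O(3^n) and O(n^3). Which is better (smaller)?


cubic grows slower than exponential (base 3)
O(n^3) is asymptotically smaller; O(3^n) grows faster


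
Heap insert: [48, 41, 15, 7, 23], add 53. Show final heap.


Append 53: [48, 41, 15, 7, 23, 53]
Bubble up: swap idx 5(53) with idx 2(15); swap idx 2(53) with idx 0(48)
Result: [53, 41, 48, 7, 23, 15]


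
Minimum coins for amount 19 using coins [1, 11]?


dp[0]=0; dp[i]=1+min(dp[i-c] for c in coins)
...dp[14]=4, dp[15]=5, dp[16]=6, dp[17]=7, dp[18]=8, dp[19]=9
Minimum coins for 19 = 9


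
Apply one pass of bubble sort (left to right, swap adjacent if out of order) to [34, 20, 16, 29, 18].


After one pass: [20, 16, 29, 18, 34]


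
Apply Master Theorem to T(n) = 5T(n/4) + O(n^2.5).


a=5, b=4, c=2.5. log_4(5)=1.161 < c=2.5. Case 3: O(n^c) = O(n^2.500)
Complexity: O(n^2.500)


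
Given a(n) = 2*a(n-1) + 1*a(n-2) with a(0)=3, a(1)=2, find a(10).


Build bottom-up:
...a(8)=1323, a(9)=3194, a(10)=2*3194+1*1323=7711


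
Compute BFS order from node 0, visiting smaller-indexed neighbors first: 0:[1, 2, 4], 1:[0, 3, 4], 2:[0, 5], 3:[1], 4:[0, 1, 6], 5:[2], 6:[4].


BFS queue: start with [0]
Visit order: [0, 1, 2, 4, 3, 5, 6]
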